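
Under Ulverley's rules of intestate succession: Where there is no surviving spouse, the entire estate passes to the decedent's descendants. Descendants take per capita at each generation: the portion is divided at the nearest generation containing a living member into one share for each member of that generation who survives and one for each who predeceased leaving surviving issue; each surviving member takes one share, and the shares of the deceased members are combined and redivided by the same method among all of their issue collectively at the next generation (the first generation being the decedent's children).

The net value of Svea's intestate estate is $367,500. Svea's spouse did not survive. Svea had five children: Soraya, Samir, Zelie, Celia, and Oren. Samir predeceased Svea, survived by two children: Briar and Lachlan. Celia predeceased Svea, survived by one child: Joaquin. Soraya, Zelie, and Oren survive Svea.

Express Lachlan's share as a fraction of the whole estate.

The entire $367,500 passes to the descendants.
That amount ($367,500) is divided at the children's generation into 5 shares of $73,500. Soraya, Zelie, and Oren each take $73,500. The 2 shares of the deceased (Samir and Celia) are combined into a pool of $147,000.
That pool ($147,000) is divided at the grandchildren's generation equally among Briar, Lachlan, and Joaquin: $49,000 each.

Lachlan receives 2/15 of the estate.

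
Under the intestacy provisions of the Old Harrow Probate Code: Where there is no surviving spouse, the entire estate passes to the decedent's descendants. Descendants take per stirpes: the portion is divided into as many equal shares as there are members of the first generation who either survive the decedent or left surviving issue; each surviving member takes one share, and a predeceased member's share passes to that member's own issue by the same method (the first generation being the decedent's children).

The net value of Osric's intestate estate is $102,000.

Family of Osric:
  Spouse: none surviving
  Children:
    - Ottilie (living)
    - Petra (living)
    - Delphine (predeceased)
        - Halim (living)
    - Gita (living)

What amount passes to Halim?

Halim receives $25,500.

The entire $102,000 passes to the descendants.
That amount ($102,000) is divided into 4 shares of $25,500: Ottilie, Petra, and Gita each take $25,500; Delphine's $25,500 share passes to Delphine's issue.
Delphine's share ($25,500) passes entirely to Halim.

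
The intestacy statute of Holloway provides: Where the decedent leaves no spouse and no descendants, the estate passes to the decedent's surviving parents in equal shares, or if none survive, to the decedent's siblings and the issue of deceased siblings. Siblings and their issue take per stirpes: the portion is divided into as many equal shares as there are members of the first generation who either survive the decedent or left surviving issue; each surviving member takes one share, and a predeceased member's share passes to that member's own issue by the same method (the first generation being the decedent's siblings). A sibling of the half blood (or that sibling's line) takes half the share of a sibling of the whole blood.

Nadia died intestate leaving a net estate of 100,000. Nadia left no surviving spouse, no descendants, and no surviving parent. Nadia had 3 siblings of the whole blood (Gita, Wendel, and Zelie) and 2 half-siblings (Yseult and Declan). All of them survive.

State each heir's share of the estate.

The entire 100,000 passes to the siblings and their issue.
Counting each half-blood sibling's line as half a unit, there are 4 units in 100,000, so one unit is 25,000. Whole-blood lines (Gita, Wendel, and Zelie) take 25,000 each; half-blood lines (Yseult and Declan) take 12,500 each.

Gita: 25,000; Wendel: 25,000; Yseult: 12,500; Declan: 12,500; Zelie: 25,000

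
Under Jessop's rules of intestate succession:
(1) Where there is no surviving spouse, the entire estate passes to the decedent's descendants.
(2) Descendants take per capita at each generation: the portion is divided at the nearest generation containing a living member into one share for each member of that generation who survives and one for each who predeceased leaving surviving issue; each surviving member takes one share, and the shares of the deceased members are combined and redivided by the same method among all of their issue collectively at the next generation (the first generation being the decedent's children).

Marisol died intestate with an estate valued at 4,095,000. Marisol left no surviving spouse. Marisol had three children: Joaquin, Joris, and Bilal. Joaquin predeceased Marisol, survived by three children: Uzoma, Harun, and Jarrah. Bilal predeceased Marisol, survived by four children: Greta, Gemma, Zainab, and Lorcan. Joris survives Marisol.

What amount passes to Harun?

Harun receives 390,000.

The entire 4,095,000 passes to the descendants.
That amount (4,095,000) is divided at the children's generation into 3 shares of 1,365,000. Joris takes 1,365,000. The 2 shares of the deceased (Joaquin and Bilal) are combined into a pool of 2,730,000.
That pool (2,730,000) is divided at the grandchildren's generation equally among Uzoma, Harun, Jarrah, Greta, Gemma, Zainab, and Lorcan: 390,000 each.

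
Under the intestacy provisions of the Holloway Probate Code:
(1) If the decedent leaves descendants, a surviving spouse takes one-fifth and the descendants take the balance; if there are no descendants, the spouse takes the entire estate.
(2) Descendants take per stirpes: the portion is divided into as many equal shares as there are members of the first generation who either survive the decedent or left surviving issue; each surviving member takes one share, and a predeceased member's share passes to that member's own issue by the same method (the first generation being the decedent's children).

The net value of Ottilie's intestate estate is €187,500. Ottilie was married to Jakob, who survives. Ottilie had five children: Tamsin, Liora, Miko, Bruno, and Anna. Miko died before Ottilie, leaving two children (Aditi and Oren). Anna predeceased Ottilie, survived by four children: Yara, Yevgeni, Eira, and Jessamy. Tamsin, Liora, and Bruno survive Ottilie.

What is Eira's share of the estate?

Jakob takes one-fifth of €187,500 = €37,500. The remaining €150,000 passes to the descendants.
The descendants' portion (€150,000) is divided into 5 shares of €30,000: Tamsin, Liora, and Bruno each take €30,000; Miko's €30,000 share passes to Miko's issue; Anna's €30,000 share passes to Anna's issue.
Miko's share (€30,000) is divided into 2 shares of €15,000: Aditi and Oren each take €15,000.
Anna's share (€30,000) is divided into 4 shares of €7,500: Yara, Yevgeni, Eira, and Jessamy each take €7,500.

Eira receives €7,500.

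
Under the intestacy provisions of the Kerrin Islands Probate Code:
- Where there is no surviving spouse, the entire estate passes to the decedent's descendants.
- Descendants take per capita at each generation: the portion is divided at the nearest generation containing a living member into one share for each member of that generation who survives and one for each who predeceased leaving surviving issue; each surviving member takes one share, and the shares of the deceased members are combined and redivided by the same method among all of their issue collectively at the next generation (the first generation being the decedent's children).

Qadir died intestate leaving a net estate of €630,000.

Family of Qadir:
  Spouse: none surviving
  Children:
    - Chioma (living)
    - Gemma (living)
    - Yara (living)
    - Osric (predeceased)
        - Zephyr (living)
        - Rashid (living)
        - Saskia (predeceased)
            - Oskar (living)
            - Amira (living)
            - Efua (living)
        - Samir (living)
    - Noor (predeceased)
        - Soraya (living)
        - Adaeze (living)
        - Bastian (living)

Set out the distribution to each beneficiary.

The entire €630,000 passes to the descendants.
That amount (€630,000) is divided at the children's generation into 5 shares of €126,000. Chioma, Gemma, and Yara each take €126,000. The 2 shares of the deceased (Osric and Noor) are combined into a pool of €252,000.
That pool (€252,000) is divided at the grandchildren's generation into 7 shares of €36,000. Zephyr, Rashid, Samir, Soraya, Adaeze, and Bastian each take €36,000. The remaining share for the deceased Saskia (€36,000) is carried to the next generation.
That pool (€36,000) is divided at the great-grandchildren's generation equally among Oskar, Amira, and Efua: €12,000 each.

Chioma: €126,000; Gemma: €126,000; Yara: €126,000; Zephyr: €36,000; Rashid: €36,000; Oskar: €12,000; Amira: €12,000; Efua: €12,000; Samir: €36,000; Soraya: €36,000; Adaeze: €36,000; Bastian: €36,000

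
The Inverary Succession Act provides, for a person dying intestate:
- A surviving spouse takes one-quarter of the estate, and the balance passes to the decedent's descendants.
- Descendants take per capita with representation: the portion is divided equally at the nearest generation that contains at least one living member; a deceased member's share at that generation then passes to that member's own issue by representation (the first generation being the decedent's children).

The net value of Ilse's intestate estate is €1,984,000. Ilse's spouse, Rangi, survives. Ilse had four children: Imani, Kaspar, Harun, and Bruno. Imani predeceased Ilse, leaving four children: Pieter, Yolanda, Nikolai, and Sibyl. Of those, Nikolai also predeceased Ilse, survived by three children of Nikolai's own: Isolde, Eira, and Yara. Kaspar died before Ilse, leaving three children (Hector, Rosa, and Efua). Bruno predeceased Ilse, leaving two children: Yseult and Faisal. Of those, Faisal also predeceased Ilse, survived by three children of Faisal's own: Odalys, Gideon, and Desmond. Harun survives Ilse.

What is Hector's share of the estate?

Hector receives €124,000.

Rangi takes one-quarter of €1,984,000 = €496,000. The remaining €1,488,000 passes to the descendants.
The descendants' portion (€1,488,000) is divided into 4 shares of €372,000: Harun takes €372,000; Imani's €372,000 share passes to Imani's issue; Kaspar's €372,000 share passes to Kaspar's issue; Bruno's €372,000 share passes to Bruno's issue.
Imani's share (€372,000) is divided into 4 shares of €93,000: Pieter, Yolanda, and Sibyl each take €93,000; Nikolai's €93,000 share passes to Nikolai's issue.
Nikolai's share (€93,000) is divided into 3 shares of €31,000: Isolde, Eira, and Yara each take €31,000.
Kaspar's share (€372,000) is divided into 3 shares of €124,000: Hector, Rosa, and Efua each take €124,000.
Bruno's share (€372,000) is divided into 2 shares of €186,000: Yseult takes €186,000; Faisal's €186,000 share passes to Faisal's issue.
Faisal's share (€186,000) is divided into 3 shares of €62,000: Odalys, Gideon, and Desmond each take €62,000.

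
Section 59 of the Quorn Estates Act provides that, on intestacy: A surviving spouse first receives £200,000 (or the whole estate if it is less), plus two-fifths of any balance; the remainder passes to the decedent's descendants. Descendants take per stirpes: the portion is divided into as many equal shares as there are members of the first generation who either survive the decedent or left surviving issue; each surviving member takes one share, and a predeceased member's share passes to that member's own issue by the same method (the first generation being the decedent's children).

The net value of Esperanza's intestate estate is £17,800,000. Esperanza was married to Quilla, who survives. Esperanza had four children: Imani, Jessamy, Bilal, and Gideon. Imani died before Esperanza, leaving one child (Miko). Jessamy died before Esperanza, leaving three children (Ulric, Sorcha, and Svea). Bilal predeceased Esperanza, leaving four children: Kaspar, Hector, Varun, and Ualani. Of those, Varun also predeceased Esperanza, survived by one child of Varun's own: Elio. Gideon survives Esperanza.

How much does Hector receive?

Quilla first takes £200,000, leaving a balance of £17,600,000. Quilla then takes two-fifths of the balance (£7,040,000), for a total of £7,240,000. The remaining £10,560,000 passes to the descendants.
The descendants' portion (£10,560,000) is divided into 4 shares of £2,640,000: Gideon takes £2,640,000; Imani's £2,640,000 share passes to Imani's issue; Jessamy's £2,640,000 share passes to Jessamy's issue; Bilal's £2,640,000 share passes to Bilal's issue.
Imani's share (£2,640,000) passes entirely to Miko.
Jessamy's share (£2,640,000) is divided into 3 shares of £880,000: Ulric, Sorcha, and Svea each take £880,000.
Bilal's share (£2,640,000) is divided into 4 shares of £660,000: Kaspar, Hector, and Ualani each take £660,000; Varun's £660,000 share passes to Varun's issue.
Varun's share (£660,000) passes entirely to Elio.

Hector receives £660,000.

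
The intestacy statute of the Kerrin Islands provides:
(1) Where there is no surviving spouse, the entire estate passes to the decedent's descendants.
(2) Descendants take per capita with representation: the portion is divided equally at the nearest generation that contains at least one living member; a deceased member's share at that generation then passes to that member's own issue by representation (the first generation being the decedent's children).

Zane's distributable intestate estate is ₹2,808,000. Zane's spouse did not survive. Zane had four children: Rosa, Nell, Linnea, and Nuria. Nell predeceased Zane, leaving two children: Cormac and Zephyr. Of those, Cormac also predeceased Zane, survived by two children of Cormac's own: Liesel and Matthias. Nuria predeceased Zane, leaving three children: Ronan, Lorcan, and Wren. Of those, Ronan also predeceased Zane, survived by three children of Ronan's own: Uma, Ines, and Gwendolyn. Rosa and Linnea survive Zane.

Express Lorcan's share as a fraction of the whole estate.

The entire ₹2,808,000 passes to the descendants.
That amount (₹2,808,000) is divided into 4 shares of ₹702,000: Rosa and Linnea each take ₹702,000; Nell's ₹702,000 share passes to Nell's issue; Nuria's ₹702,000 share passes to Nuria's issue.
Nell's share (₹702,000) is divided into 2 shares of ₹351,000: Zephyr takes ₹351,000; Cormac's ₹351,000 share passes to Cormac's issue.
Cormac's share (₹351,000) is divided into 2 shares of ₹175,500: Liesel and Matthias each take ₹175,500.
Nuria's share (₹702,000) is divided into 3 shares of ₹234,000: Lorcan and Wren each take ₹234,000; Ronan's ₹234,000 share passes to Ronan's issue.
Ronan's share (₹234,000) is divided into 3 shares of ₹78,000: Uma, Ines, and Gwendolyn each take ₹78,000.

Lorcan receives 1/12 of the estate.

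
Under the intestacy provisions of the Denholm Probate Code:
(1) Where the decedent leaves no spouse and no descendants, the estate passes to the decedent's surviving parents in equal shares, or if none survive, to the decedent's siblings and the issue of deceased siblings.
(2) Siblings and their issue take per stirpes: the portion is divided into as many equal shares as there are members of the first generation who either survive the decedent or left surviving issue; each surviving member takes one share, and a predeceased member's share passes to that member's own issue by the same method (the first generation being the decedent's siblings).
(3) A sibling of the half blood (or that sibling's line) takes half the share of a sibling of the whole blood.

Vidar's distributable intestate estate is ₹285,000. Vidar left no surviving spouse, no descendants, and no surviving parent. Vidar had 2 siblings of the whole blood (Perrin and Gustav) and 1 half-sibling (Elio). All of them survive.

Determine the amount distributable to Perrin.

Perrin receives ₹114,000.

The entire ₹285,000 passes to the siblings and their issue.
Counting each half-blood sibling's line as half a unit, there are 5/2 units in ₹285,000, so one unit is ₹114,000. Whole-blood lines (Perrin and Gustav) take ₹114,000 each; half-blood lines (Elio) take ₹57,000 each.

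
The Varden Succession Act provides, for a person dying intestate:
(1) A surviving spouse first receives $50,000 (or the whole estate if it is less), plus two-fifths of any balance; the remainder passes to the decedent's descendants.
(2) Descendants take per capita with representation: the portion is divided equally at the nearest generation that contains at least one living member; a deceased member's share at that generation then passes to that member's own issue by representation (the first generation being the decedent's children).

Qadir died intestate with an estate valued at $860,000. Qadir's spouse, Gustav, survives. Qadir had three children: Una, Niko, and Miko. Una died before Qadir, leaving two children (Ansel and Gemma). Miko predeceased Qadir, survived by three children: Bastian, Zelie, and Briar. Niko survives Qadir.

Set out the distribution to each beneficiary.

Gustav first takes $50,000, leaving a balance of $810,000. Gustav then takes two-fifths of the balance ($324,000), for a total of $374,000. The remaining $486,000 passes to the descendants.
The descendants' portion ($486,000) is divided into 3 shares of $162,000: Niko takes $162,000; Una's $162,000 share passes to Una's issue; Miko's $162,000 share passes to Miko's issue.
Una's share ($162,000) is divided into 2 shares of $81,000: Ansel and Gemma each take $81,000.
Miko's share ($162,000) is divided into 3 shares of $54,000: Bastian, Zelie, and Briar each take $54,000.

Gustav: $374,000; Ansel: $81,000; Gemma: $81,000; Niko: $162,000; Bastian: $54,000; Zelie: $54,000; Briar: $54,000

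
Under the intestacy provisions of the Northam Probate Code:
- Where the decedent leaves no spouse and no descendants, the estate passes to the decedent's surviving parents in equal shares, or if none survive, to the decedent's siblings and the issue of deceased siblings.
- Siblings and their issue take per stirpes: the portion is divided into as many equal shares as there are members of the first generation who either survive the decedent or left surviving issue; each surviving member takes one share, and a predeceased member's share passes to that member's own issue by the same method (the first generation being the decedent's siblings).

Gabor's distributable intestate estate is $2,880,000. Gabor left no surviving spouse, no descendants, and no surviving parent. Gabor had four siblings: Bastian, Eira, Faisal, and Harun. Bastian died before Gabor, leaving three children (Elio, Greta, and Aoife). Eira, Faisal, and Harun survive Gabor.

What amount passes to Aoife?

Aoife receives $240,000.

The entire $2,880,000 passes to the siblings and their issue.
That amount ($2,880,000) is divided into 4 shares of $720,000: Eira, Faisal, and Harun each take $720,000; Bastian's $720,000 share passes to Bastian's issue.
Bastian's share ($720,000) is divided into 3 shares of $240,000: Elio, Greta, and Aoife each take $240,000.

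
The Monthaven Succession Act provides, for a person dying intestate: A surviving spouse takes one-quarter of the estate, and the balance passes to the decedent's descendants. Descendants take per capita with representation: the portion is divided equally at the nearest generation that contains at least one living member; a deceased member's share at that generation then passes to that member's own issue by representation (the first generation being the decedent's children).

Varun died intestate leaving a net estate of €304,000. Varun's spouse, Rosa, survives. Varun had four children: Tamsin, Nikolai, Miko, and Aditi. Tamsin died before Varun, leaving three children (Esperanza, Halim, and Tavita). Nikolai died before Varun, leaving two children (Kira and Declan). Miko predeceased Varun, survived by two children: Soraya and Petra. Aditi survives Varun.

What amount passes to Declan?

Rosa takes one-quarter of €304,000 = €76,000. The remaining €228,000 passes to the descendants.
The descendants' portion (€228,000) is divided into 4 shares of €57,000: Aditi takes €57,000; Tamsin's €57,000 share passes to Tamsin's issue; Nikolai's €57,000 share passes to Nikolai's issue; Miko's €57,000 share passes to Miko's issue.
Tamsin's share (€57,000) is divided into 3 shares of €19,000: Esperanza, Halim, and Tavita each take €19,000.
Nikolai's share (€57,000) is divided into 2 shares of €28,500: Kira and Declan each take €28,500.
Miko's share (€57,000) is divided into 2 shares of €28,500: Soraya and Petra each take €28,500.

Declan receives €28,500.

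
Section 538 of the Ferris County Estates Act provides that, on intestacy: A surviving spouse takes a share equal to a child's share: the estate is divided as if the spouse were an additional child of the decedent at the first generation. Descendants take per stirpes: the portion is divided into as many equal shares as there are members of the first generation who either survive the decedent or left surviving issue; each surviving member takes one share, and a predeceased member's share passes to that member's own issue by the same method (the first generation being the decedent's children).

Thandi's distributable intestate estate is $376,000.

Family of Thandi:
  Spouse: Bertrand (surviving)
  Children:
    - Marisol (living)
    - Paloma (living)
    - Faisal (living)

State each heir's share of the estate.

The spouse counts as an additional share at the children's level, so there are 4 primary shares of $94,000. Bertrand takes one such share ($94,000).
The children's combined portion ($282,000) is divided into 3 shares of $94,000: Marisol, Paloma, and Faisal each take $94,000.

Bertrand: $94,000; Marisol: $94,000; Paloma: $94,000; Faisal: $94,000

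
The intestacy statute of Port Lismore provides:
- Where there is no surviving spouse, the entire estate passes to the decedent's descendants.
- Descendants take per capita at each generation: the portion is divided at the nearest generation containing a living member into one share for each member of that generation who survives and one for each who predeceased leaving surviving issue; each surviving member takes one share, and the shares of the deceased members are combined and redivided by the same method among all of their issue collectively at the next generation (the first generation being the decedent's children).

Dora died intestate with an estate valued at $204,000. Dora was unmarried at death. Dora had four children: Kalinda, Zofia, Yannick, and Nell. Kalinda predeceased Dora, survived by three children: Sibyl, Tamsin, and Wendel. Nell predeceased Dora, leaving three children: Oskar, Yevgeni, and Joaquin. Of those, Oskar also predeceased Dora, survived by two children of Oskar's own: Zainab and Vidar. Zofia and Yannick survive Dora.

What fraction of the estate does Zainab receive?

The entire $204,000 passes to the descendants.
That amount ($204,000) is divided at the children's generation into 4 shares of $51,000. Zofia and Yannick each take $51,000. The 2 shares of the deceased (Kalinda and Nell) are combined into a pool of $102,000.
That pool ($102,000) is divided at the grandchildren's generation into 6 shares of $17,000. Sibyl, Tamsin, Wendel, Yevgeni, and Joaquin each take $17,000. The remaining share for the deceased Oskar ($17,000) is carried to the next generation.
That pool ($17,000) is divided at the great-grandchildren's generation equally among Zainab and Vidar: $8,500 each.

Zainab receives 1/24 of the estate.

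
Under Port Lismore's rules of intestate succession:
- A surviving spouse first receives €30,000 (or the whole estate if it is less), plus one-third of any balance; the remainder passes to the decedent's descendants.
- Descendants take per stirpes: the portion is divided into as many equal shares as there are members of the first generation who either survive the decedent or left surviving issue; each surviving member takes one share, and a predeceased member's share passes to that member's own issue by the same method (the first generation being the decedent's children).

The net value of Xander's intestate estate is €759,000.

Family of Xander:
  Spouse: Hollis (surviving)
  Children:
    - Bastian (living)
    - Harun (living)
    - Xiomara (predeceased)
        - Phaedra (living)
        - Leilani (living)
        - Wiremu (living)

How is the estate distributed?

Hollis first takes €30,000, leaving a balance of €729,000. Hollis then takes one-third of the balance (€243,000), for a total of €273,000. The remaining €486,000 passes to the descendants.
The descendants' portion (€486,000) is divided into 3 shares of €162,000: Bastian and Harun each take €162,000; Xiomara's €162,000 share passes to Xiomara's issue.
Xiomara's share (€162,000) is divided into 3 shares of €54,000: Phaedra, Leilani, and Wiremu each take €54,000.

Hollis: €273,000; Bastian: €162,000; Harun: €162,000; Phaedra: €54,000; Leilani: €54,000; Wiremu: €54,000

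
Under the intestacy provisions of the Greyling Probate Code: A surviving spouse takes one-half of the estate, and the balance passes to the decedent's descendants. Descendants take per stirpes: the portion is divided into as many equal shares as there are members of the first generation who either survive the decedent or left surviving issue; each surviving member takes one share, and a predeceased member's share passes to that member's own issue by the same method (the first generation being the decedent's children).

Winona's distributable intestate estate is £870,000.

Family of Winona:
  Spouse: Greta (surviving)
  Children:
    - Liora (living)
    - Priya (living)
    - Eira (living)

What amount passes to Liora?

Liora receives £145,000.

Greta takes one-half of £870,000 = £435,000. The remaining £435,000 passes to the descendants.
The descendants' portion (£435,000) is divided into 3 shares of £145,000: Liora, Priya, and Eira each take £145,000.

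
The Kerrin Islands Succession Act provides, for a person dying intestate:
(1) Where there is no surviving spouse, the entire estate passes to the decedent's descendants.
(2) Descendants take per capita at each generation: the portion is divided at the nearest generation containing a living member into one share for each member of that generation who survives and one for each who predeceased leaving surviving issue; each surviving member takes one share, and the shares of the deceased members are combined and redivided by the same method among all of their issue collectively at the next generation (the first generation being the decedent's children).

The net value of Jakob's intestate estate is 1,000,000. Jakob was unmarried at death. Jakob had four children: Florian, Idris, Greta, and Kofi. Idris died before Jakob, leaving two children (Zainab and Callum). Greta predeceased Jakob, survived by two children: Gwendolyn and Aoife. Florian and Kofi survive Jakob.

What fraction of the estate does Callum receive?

Callum receives 1/8 of the estate.

The entire 1,000,000 passes to the descendants.
That amount (1,000,000) is divided at the children's generation into 4 shares of 250,000. Florian and Kofi each take 250,000. The 2 shares of the deceased (Idris and Greta) are combined into a pool of 500,000.
That pool (500,000) is divided at the grandchildren's generation equally among Zainab, Callum, Gwendolyn, and Aoife: 125,000 each.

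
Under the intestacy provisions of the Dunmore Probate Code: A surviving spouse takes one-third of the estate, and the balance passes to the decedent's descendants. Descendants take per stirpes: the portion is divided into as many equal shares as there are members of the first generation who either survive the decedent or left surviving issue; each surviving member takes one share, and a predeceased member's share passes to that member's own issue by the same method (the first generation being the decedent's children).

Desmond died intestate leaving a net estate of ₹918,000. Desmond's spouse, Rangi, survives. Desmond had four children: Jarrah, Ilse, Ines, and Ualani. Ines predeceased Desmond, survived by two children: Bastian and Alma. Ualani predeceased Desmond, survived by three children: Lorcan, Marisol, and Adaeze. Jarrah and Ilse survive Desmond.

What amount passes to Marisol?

Marisol receives ₹51,000.

Rangi takes one-third of ₹918,000 = ₹306,000. The remaining ₹612,000 passes to the descendants.
The descendants' portion (₹612,000) is divided into 4 shares of ₹153,000: Jarrah and Ilse each take ₹153,000; Ines's ₹153,000 share passes to Ines's issue; Ualani's ₹153,000 share passes to Ualani's issue.
Ines's share (₹153,000) is divided into 2 shares of ₹76,500: Bastian and Alma each take ₹76,500.
Ualani's share (₹153,000) is divided into 3 shares of ₹51,000: Lorcan, Marisol, and Adaeze each take ₹51,000.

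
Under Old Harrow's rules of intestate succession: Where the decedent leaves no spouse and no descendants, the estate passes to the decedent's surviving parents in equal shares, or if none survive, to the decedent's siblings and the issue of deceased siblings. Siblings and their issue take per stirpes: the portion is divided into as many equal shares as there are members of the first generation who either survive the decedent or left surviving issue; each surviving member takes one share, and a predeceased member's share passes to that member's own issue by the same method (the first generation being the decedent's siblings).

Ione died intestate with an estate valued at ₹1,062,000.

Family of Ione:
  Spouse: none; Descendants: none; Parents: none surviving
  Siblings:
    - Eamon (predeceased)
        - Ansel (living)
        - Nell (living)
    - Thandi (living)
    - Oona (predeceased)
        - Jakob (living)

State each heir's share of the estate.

Ansel: ₹177,000; Nell: ₹177,000; Thandi: ₹354,000; Jakob: ₹354,000

The entire ₹1,062,000 passes to the siblings and their issue.
That amount (₹1,062,000) is divided into 3 shares of ₹354,000: Thandi takes ₹354,000; Eamon's ₹354,000 share passes to Eamon's issue; Oona's ₹354,000 share passes to Oona's issue.
Eamon's share (₹354,000) is divided into 2 shares of ₹177,000: Ansel and Nell each take ₹177,000.
Oona's share (₹354,000) passes entirely to Jakob.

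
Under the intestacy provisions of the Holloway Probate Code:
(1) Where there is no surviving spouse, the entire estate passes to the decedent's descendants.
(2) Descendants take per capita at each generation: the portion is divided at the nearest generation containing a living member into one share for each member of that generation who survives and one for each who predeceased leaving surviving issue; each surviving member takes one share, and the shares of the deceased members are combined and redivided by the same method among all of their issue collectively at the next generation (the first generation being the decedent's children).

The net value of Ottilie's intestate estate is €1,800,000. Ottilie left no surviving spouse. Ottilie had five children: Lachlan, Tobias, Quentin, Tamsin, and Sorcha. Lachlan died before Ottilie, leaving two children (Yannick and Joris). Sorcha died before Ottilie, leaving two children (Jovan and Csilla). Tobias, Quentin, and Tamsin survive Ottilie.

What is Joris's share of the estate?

The entire €1,800,000 passes to the descendants.
That amount (€1,800,000) is divided at the children's generation into 5 shares of €360,000. Tobias, Quentin, and Tamsin each take €360,000. The 2 shares of the deceased (Lachlan and Sorcha) are combined into a pool of €720,000.
That pool (€720,000) is divided at the grandchildren's generation equally among Yannick, Joris, Jovan, and Csilla: €180,000 each.

Joris receives €180,000.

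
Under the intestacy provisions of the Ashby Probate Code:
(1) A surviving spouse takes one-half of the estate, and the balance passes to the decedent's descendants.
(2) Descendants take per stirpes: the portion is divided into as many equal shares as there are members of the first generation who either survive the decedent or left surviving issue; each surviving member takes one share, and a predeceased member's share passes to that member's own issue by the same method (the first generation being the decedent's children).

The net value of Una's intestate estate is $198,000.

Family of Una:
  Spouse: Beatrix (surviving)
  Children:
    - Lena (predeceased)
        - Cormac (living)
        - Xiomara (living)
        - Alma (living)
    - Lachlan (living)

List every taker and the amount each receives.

Beatrix takes one-half of $198,000 = $99,000. The remaining $99,000 passes to the descendants.
The descendants' portion ($99,000) is divided into 2 shares of $49,500: Lachlan takes $49,500; Lena's $49,500 share passes to Lena's issue.
Lena's share ($49,500) is divided into 3 shares of $16,500: Cormac, Xiomara, and Alma each take $16,500.

Beatrix: $99,000; Cormac: $16,500; Xiomara: $16,500; Alma: $16,500; Lachlan: $49,500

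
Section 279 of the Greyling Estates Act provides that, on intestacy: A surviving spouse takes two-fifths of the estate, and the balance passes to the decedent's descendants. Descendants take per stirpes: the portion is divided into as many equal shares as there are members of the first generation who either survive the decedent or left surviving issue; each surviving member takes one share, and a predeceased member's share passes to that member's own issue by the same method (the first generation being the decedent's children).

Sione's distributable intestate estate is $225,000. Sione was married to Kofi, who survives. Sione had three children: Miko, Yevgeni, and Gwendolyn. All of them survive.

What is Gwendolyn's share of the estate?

Kofi takes two-fifths of $225,000 = $90,000. The remaining $135,000 passes to the descendants.
The descendants' portion ($135,000) is divided into 3 shares of $45,000: Miko, Yevgeni, and Gwendolyn each take $45,000.

Gwendolyn receives $45,000.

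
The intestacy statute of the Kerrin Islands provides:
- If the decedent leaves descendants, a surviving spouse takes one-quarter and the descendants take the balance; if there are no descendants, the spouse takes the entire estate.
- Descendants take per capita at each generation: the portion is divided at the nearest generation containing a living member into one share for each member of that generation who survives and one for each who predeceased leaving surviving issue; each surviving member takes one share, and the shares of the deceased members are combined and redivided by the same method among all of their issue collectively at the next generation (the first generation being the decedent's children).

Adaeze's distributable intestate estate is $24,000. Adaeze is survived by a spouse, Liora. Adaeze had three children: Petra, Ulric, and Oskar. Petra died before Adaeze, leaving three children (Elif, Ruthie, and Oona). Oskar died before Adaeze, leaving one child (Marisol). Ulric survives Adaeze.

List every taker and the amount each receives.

Liora: $6,000; Elif: $3,000; Ruthie: $3,000; Oona: $3,000; Ulric: $6,000; Marisol: $3,000

Liora takes one-quarter of $24,000 = $6,000. The remaining $18,000 passes to the descendants.
The descendants' portion ($18,000) is divided at the children's generation into 3 shares of $6,000. Ulric takes $6,000. The 2 shares of the deceased (Petra and Oskar) are combined into a pool of $12,000.
That pool ($12,000) is divided at the grandchildren's generation equally among Elif, Ruthie, Oona, and Marisol: $3,000 each.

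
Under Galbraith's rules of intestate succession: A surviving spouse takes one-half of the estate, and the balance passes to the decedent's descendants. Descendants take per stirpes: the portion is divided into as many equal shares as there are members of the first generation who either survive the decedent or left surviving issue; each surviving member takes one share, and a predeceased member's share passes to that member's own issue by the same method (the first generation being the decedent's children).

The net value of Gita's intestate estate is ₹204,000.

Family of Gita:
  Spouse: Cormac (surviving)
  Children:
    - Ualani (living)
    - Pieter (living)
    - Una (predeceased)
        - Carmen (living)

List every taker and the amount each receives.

Cormac takes one-half of ₹204,000 = ₹102,000. The remaining ₹102,000 passes to the descendants.
The descendants' portion (₹102,000) is divided into 3 shares of ₹34,000: Ualani and Pieter each take ₹34,000; Una's ₹34,000 share passes to Una's issue.
Una's share (₹34,000) passes entirely to Carmen.

Cormac: ₹102,000; Ualani: ₹34,000; Pieter: ₹34,000; Carmen: ₹34,000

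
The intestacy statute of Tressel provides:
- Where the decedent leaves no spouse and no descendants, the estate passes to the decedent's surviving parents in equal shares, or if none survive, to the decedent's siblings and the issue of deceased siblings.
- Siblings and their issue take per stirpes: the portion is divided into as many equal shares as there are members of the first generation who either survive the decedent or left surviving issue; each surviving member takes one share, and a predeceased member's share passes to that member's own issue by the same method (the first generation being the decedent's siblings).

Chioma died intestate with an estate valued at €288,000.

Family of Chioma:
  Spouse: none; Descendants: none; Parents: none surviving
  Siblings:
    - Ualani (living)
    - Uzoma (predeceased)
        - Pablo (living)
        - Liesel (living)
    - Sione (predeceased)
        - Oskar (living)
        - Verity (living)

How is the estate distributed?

Ualani: €96,000; Pablo: €48,000; Liesel: €48,000; Oskar: €48,000; Verity: €48,000

The entire €288,000 passes to the siblings and their issue.
That amount (€288,000) is divided into 3 shares of €96,000: Ualani takes €96,000; Uzoma's €96,000 share passes to Uzoma's issue; Sione's €96,000 share passes to Sione's issue.
Uzoma's share (€96,000) is divided into 2 shares of €48,000: Pablo and Liesel each take €48,000.
Sione's share (€96,000) is divided into 2 shares of €48,000: Oskar and Verity each take €48,000.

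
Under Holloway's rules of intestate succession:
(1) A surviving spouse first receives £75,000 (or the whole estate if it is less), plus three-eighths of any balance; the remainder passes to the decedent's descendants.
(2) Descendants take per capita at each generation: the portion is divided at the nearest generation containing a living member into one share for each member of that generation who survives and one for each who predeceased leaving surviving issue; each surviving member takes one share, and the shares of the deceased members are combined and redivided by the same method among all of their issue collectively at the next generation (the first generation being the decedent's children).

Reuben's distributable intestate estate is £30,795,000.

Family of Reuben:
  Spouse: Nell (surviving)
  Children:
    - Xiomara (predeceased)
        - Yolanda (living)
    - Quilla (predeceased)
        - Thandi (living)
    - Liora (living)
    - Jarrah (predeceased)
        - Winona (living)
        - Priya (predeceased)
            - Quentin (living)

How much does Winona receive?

Nell first takes £75,000, leaving a balance of £30,720,000. Nell then takes three-eighths of the balance (£11,520,000), for a total of £11,595,000. The remaining £19,200,000 passes to the descendants.
The descendants' portion (£19,200,000) is divided at the children's generation into 4 shares of £4,800,000. Liora takes £4,800,000. The 3 shares of the deceased (Xiomara, Quilla, and Jarrah) are combined into a pool of £14,400,000.
That pool (£14,400,000) is divided at the grandchildren's generation into 4 shares of £3,600,000. Yolanda, Thandi, and Winona each take £3,600,000. The remaining share for the deceased Priya (£3,600,000) is carried to the next generation.
That pool (£3,600,000) passes entirely to Quentin, the sole taker at the great-grandchildren's generation.

Winona receives £3,600,000.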